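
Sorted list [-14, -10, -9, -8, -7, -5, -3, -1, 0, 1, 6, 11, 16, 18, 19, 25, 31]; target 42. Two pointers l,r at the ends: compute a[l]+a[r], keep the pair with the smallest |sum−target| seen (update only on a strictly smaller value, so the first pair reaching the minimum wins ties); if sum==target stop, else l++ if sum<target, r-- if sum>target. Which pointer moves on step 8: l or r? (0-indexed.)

[0,16] -14+31=17 d=25 * → l++
[1,16] -10+31=21 d=21 * → l++
[2,16] -9+31=22 d=20 * → l++
[3,16] -8+31=23 d=19 * → l++
[4,16] -7+31=24 d=18 * → l++
[5,16] -5+31=26 d=16 * → l++
[6,16] -3+31=28 d=14 * → l++
[7,16] -1+31=30 d=12 * → l++

l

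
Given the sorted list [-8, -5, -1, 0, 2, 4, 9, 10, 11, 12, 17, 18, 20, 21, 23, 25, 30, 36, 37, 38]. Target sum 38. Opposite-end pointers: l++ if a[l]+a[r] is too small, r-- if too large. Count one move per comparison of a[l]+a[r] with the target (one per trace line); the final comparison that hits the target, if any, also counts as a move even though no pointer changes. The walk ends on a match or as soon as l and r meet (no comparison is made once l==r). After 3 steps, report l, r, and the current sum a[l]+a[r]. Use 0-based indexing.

l=3, r=19, sum=38

l=0 r=19: -8+38=30 <38, l++
l=1 r=19: -5+38=33 <38, l++
l=2 r=19: -1+38=37 <38, l++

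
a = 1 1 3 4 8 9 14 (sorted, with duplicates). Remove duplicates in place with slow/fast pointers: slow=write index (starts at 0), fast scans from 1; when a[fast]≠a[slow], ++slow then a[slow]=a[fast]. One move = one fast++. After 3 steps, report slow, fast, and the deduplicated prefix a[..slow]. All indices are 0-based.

slow=0 fast=1: a[fast]=1=a[slow] dup, fast++
slow=0 fast=2: a[fast]=3≠a[slow]=1 write a[1]=3, slow++,fast++
slow=1 fast=3: a[fast]=4≠a[slow]=3 write a[2]=4, slow++,fast++

slow=2, fast=4, prefix=[1, 3, 4]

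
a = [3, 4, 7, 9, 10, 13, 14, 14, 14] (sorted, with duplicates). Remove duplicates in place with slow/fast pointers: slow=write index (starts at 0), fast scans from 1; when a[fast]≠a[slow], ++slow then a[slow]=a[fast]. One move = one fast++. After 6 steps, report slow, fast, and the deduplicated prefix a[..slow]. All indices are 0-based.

slow=6, fast=7, prefix=[3, 4, 7, 9, 10, 13, 14]

slow=0 fast=1: a[fast]=4≠a[slow]=3 write a[1]=4, slow++,fast++
slow=1 fast=2: a[fast]=7≠a[slow]=4 write a[2]=7, slow++,fast++
slow=2 fast=3: a[fast]=9≠a[slow]=7 write a[3]=9, slow++,fast++
slow=3 fast=4: a[fast]=10≠a[slow]=9 write a[4]=10, slow++,fast++
slow=4 fast=5: a[fast]=13≠a[slow]=10 write a[5]=13, slow++,fast++
slow=5 fast=6: a[fast]=14≠a[slow]=13 write a[6]=14, slow++,fast++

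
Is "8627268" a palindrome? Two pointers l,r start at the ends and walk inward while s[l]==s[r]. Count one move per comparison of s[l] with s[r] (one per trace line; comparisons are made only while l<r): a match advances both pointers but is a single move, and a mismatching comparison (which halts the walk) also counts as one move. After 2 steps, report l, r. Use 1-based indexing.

l=3, r=5

[1,7] '8'=='8' → l++,r--
[2,6] '6'=='6' → l++,r--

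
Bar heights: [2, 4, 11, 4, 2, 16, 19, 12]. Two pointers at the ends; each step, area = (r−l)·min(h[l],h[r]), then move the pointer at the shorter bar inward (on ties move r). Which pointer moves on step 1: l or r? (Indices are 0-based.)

[0,7] min(2,12)*7=14 best=14 * → l++

l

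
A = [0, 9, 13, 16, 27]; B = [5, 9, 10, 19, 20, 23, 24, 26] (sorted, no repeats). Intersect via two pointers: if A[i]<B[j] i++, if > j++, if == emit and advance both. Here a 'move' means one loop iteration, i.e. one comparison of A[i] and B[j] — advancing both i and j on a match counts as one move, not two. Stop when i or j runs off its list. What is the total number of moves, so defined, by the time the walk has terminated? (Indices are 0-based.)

11 moves

[i=0,j=0] 0<5 → i++
[i=1,j=0] 9>5 → j++
[i=1,j=1] 9==9 emit → i++,j++
[i=2,j=2] 13>10 → j++
[i=2,j=3] 13<19 → i++
[i=3,j=3] 16<19 → i++
[i=4,j=3] 27>19 → j++
[i=4,j=4] 27>20 → j++
[i=4,j=5] 27>23 → j++
[i=4,j=6] 27>24 → j++
[i=4,j=7] 27>26 → j++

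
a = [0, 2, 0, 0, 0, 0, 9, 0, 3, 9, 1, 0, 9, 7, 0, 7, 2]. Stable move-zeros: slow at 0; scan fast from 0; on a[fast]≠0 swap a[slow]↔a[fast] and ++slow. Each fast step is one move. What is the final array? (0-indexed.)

[2, 9, 3, 9, 1, 9, 7, 7, 2, 0, 0, 0, 0, 0, 0, 0, 0]

slow=0 fast=0: a[fast]=0, fast++
slow=0 fast=1: a[fast]=2≠0 swap→a[0]=2, slow++,fast++
slow=1 fast=2: a[fast]=0, fast++
slow=1 fast=3: a[fast]=0, fast++
slow=1 fast=4: a[fast]=0, fast++
slow=1 fast=5: a[fast]=0, fast++
slow=1 fast=6: a[fast]=9≠0 swap→a[1]=9, slow++,fast++
slow=2 fast=7: a[fast]=0, fast++
slow=2 fast=8: a[fast]=3≠0 swap→a[2]=3, slow++,fast++
slow=3 fast=9: a[fast]=9≠0 swap→a[3]=9, slow++,fast++
slow=4 fast=10: a[fast]=1≠0 swap→a[4]=1, slow++,fast++
slow=5 fast=11: a[fast]=0, fast++
slow=5 fast=12: a[fast]=9≠0 swap→a[5]=9, slow++,fast++
slow=6 fast=13: a[fast]=7≠0 swap→a[6]=7, slow++,fast++
slow=7 fast=14: a[fast]=0, fast++
slow=7 fast=15: a[fast]=7≠0 swap→a[7]=7, slow++,fast++
slow=8 fast=16: a[fast]=2≠0 swap→a[8]=2, slow++,fast++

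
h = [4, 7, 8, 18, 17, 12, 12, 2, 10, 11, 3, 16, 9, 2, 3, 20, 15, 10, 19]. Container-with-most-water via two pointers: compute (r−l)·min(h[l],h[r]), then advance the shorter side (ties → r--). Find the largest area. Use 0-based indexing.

max area = 270

l=0 r=18: min(4,19)*18=72 best=72 *, l++
l=1 r=18: min(7,19)*17=119 best=119 *, l++
l=2 r=18: min(8,19)*16=128 best=128 *, l++
l=3 r=18: min(18,19)*15=270 best=270 *, l++
l=4 r=18: min(17,19)*14=238 best=270, l++
l=5 r=18: min(12,19)*13=156 best=270, l++
l=6 r=18: min(12,19)*12=144 best=270, l++
l=7 r=18: min(2,19)*11=22 best=270, l++
l=8 r=18: min(10,19)*10=100 best=270, l++
l=9 r=18: min(11,19)*9=99 best=270, l++
l=10 r=18: min(3,19)*8=24 best=270, l++
l=11 r=18: min(16,19)*7=112 best=270, l++
l=12 r=18: min(9,19)*6=54 best=270, l++
l=13 r=18: min(2,19)*5=10 best=270, l++
l=14 r=18: min(3,19)*4=12 best=270, l++
l=15 r=18: min(20,19)*3=57 best=270, r--
l=15 r=17: min(20,10)*2=20 best=270, r--
l=15 r=16: min(20,15)*1=15 best=270, r--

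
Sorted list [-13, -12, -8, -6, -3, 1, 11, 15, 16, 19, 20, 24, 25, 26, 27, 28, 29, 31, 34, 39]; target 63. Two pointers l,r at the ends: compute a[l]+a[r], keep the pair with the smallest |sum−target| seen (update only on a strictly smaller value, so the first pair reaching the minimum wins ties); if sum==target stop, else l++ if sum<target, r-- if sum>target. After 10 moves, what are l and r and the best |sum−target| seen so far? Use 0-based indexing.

l=10, r=19, best |Δ|=5

[0,19] -13+39=26 d=37 * → l++
[1,19] -12+39=27 d=36 * → l++
[2,19] -8+39=31 d=32 * → l++
[3,19] -6+39=33 d=30 * → l++
[4,19] -3+39=36 d=27 * → l++
[5,19] 1+39=40 d=23 * → l++
[6,19] 11+39=50 d=13 * → l++
[7,19] 15+39=54 d=9 * → l++
[8,19] 16+39=55 d=8 * → l++
[9,19] 19+39=58 d=5 * → l++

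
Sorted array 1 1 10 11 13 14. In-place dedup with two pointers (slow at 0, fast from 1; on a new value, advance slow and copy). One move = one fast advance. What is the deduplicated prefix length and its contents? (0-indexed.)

(s=0,f=1) a[fast]=1=a[slow] dup → fast++
(s=0,f=2) a[fast]=10≠a[slow]=1 write a[1]=10 → slow++,fast++
(s=1,f=3) a[fast]=11≠a[slow]=10 write a[2]=11 → slow++,fast++
(s=2,f=4) a[fast]=13≠a[slow]=11 write a[3]=13 → slow++,fast++
(s=3,f=5) a[fast]=14≠a[slow]=13 write a[4]=14 → slow++,fast++

length 5; prefix = [1, 10, 11, 13, 14]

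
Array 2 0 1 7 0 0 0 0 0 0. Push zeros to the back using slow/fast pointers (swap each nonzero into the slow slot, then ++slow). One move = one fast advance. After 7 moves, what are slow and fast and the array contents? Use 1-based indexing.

(s=1,f=1) a[fast]=2≠0 swap→a[1]=2 → slow++,fast++
(s=2,f=2) a[fast]=0 → fast++
(s=2,f=3) a[fast]=1≠0 swap→a[2]=1 → slow++,fast++
(s=3,f=4) a[fast]=7≠0 swap→a[3]=7 → slow++,fast++
(s=4,f=5) a[fast]=0 → fast++
(s=4,f=6) a[fast]=0 → fast++
(s=4,f=7) a[fast]=0 → fast++

slow=4, fast=8, a=[2, 1, 7, 0, 0, 0, 0, 0, 0, 0]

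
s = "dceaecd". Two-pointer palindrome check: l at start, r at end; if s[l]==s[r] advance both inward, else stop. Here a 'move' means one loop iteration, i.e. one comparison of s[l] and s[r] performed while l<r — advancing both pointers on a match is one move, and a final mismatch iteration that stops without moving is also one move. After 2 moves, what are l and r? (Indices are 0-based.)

l=2, r=4

[0,6] 'd'=='d' → l++,r--
[1,5] 'c'=='c' → l++,r--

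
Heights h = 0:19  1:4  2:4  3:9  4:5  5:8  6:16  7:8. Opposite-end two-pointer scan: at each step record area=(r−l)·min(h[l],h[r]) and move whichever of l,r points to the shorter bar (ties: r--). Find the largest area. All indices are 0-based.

max area = 96

[0,7] min(19,8)*7=56 best=56 * → r--
[0,6] min(19,16)*6=96 best=96 * → r--
[0,5] min(19,8)*5=40 best=96 → r--
[0,4] min(19,5)*4=20 best=96 → r--
[0,3] min(19,9)*3=27 best=96 → r--
[0,2] min(19,4)*2=8 best=96 → r--
[0,1] min(19,4)*1=4 best=96 → r--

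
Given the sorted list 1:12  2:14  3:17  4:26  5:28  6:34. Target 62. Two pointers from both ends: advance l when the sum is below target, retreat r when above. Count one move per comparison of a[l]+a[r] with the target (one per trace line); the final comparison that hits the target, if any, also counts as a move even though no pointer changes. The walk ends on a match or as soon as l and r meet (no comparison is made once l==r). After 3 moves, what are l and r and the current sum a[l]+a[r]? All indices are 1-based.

[1,6] 12+34=46 <62 → l++
[2,6] 14+34=48 <62 → l++
[3,6] 17+34=51 <62 → l++

l=4, r=6, sum=60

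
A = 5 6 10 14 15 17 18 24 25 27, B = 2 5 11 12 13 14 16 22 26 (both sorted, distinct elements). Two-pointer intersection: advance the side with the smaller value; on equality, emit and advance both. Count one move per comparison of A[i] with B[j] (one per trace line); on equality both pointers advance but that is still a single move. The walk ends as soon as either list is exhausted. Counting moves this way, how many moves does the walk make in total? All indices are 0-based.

16 moves

i=0 j=0: 5>2, j++
i=0 j=1: 5==5 emit, i++,j++
i=1 j=2: 6<11, i++
i=2 j=2: 10<11, i++
i=3 j=2: 14>11, j++
i=3 j=3: 14>12, j++
i=3 j=4: 14>13, j++
i=3 j=5: 14==14 emit, i++,j++
i=4 j=6: 15<16, i++
i=5 j=6: 17>16, j++
i=5 j=7: 17<22, i++
i=6 j=7: 18<22, i++
i=7 j=7: 24>22, j++
i=7 j=8: 24<26, i++
i=8 j=8: 25<26, i++
i=9 j=8: 27>26, j++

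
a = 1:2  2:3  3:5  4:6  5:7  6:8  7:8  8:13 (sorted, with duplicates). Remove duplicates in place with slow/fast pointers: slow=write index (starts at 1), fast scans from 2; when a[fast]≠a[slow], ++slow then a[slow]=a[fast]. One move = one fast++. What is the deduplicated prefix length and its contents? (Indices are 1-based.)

length 7; prefix = [2, 3, 5, 6, 7, 8, 13]

slow=1 fast=2: a[fast]=3≠a[slow]=2 write a[2]=3, slow++,fast++
slow=2 fast=3: a[fast]=5≠a[slow]=3 write a[3]=5, slow++,fast++
slow=3 fast=4: a[fast]=6≠a[slow]=5 write a[4]=6, slow++,fast++
slow=4 fast=5: a[fast]=7≠a[slow]=6 write a[5]=7, slow++,fast++
slow=5 fast=6: a[fast]=8≠a[slow]=7 write a[6]=8, slow++,fast++
slow=6 fast=7: a[fast]=8=a[slow] dup, fast++
slow=6 fast=8: a[fast]=13≠a[slow]=8 write a[7]=13, slow++,fast++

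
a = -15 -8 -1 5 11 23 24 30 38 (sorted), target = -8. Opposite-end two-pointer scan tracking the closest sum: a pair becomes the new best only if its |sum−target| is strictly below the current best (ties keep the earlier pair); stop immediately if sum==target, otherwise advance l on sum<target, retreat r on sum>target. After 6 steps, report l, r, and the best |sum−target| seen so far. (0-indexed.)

l=1, r=3, best |Δ|=2

[0,8] -15+38=23 d=31 * → r--
[0,7] -15+30=15 d=23 * → r--
[0,6] -15+24=9 d=17 * → r--
[0,5] -15+23=8 d=16 * → r--
[0,4] -15+11=-4 d=4 * → r--
[0,3] -15+5=-10 d=2 * → l++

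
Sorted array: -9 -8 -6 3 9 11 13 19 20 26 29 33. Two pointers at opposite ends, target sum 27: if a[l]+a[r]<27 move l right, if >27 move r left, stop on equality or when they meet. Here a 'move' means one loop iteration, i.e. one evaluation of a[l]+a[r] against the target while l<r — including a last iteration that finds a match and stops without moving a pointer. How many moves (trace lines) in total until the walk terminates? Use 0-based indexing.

[0,11] -9+33=24 <27 → l++
[1,11] -8+33=25 <27 → l++
[2,11] -6+33=27 → found

3 moves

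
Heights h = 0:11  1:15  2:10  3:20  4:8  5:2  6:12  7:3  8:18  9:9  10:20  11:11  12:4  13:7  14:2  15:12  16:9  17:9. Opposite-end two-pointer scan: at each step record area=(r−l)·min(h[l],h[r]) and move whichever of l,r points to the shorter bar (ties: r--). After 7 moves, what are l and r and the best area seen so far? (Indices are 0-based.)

l=0 r=17: min(11,9)*17=153 best=153 *, r--
l=0 r=16: min(11,9)*16=144 best=153, r--
l=0 r=15: min(11,12)*15=165 best=165 *, l++
l=1 r=15: min(15,12)*14=168 best=168 *, r--
l=1 r=14: min(15,2)*13=26 best=168, r--
l=1 r=13: min(15,7)*12=84 best=168, r--
l=1 r=12: min(15,4)*11=44 best=168, r--

l=1, r=11, best area=168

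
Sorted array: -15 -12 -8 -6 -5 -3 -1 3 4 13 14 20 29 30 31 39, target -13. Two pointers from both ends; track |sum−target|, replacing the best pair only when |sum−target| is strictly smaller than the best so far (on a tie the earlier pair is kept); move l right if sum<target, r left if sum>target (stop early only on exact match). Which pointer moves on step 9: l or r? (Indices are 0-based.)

r

[0,15] -15+39=24 d=37 * → r--
[0,14] -15+31=16 d=29 * → r--
[0,13] -15+30=15 d=28 * → r--
[0,12] -15+29=14 d=27 * → r--
[0,11] -15+20=5 d=18 * → r--
[0,10] -15+14=-1 d=12 * → r--
[0,9] -15+13=-2 d=11 * → r--
[0,8] -15+4=-11 d=2 * → r--
[0,7] -15+3=-12 d=1 * → r--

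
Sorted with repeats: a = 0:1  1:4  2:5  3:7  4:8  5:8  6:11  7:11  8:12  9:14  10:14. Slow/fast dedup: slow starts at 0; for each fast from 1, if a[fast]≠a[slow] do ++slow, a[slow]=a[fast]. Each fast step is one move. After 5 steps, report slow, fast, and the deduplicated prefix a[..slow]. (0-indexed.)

slow=4, fast=6, prefix=[1, 4, 5, 7, 8]

slow=0 fast=1: a[fast]=4≠a[slow]=1 write a[1]=4, slow++,fast++
slow=1 fast=2: a[fast]=5≠a[slow]=4 write a[2]=5, slow++,fast++
slow=2 fast=3: a[fast]=7≠a[slow]=5 write a[3]=7, slow++,fast++
slow=3 fast=4: a[fast]=8≠a[slow]=7 write a[4]=8, slow++,fast++
slow=4 fast=5: a[fast]=8=a[slow] dup, fast++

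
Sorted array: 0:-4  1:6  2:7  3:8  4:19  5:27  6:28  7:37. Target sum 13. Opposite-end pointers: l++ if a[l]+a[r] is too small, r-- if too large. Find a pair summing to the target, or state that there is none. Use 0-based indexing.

(6, 7)

l=0 r=7: -4+37=33 >13, r--
l=0 r=6: -4+28=24 >13, r--
l=0 r=5: -4+27=23 >13, r--
l=0 r=4: -4+19=15 >13, r--
l=0 r=3: -4+8=4 <13, l++
l=1 r=3: 6+8=14 >13, r--
l=1 r=2: 6+7=13, found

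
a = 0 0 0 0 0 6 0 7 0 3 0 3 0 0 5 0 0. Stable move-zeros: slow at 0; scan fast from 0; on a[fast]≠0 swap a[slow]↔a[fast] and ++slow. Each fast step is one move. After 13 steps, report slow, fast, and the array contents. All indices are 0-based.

slow=4, fast=13, a=[6, 7, 3, 3, 0, 0, 0, 0, 0, 0, 0, 0, 0, 0, 5, 0, 0]

slow=0 fast=0: a[fast]=0, fast++
slow=0 fast=1: a[fast]=0, fast++
slow=0 fast=2: a[fast]=0, fast++
slow=0 fast=3: a[fast]=0, fast++
slow=0 fast=4: a[fast]=0, fast++
slow=0 fast=5: a[fast]=6≠0 swap→a[0]=6, slow++,fast++
slow=1 fast=6: a[fast]=0, fast++
slow=1 fast=7: a[fast]=7≠0 swap→a[1]=7, slow++,fast++
slow=2 fast=8: a[fast]=0, fast++
slow=2 fast=9: a[fast]=3≠0 swap→a[2]=3, slow++,fast++
slow=3 fast=10: a[fast]=0, fast++
slow=3 fast=11: a[fast]=3≠0 swap→a[3]=3, slow++,fast++
slow=4 fast=12: a[fast]=0, fast++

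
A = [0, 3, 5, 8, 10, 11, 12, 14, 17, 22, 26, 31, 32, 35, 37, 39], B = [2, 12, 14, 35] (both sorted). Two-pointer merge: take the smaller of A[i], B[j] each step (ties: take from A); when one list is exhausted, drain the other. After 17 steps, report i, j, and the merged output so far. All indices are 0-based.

i=0 j=0: A[i]=0<=B[j]=2 take 0, i++
i=1 j=0: A[i]=3>B[j]=2 take 2, j++
i=1 j=1: A[i]=3<=B[j]=12 take 3, i++
i=2 j=1: A[i]=5<=B[j]=12 take 5, i++
i=3 j=1: A[i]=8<=B[j]=12 take 8, i++
i=4 j=1: A[i]=10<=B[j]=12 take 10, i++
i=5 j=1: A[i]=11<=B[j]=12 take 11, i++
i=6 j=1: A[i]=12<=B[j]=12 take 12, i++
i=7 j=1: A[i]=14>B[j]=12 take 12, j++
i=7 j=2: A[i]=14<=B[j]=14 take 14, i++
i=8 j=2: A[i]=17>B[j]=14 take 14, j++
i=8 j=3: A[i]=17<=B[j]=35 take 17, i++
i=9 j=3: A[i]=22<=B[j]=35 take 22, i++
i=10 j=3: A[i]=26<=B[j]=35 take 26, i++
i=11 j=3: A[i]=31<=B[j]=35 take 31, i++
i=12 j=3: A[i]=32<=B[j]=35 take 32, i++
i=13 j=3: A[i]=35<=B[j]=35 take 35, i++

i=14, j=3, merged so far=[0, 2, 3, 5, 8, 10, 11, 12, 12, 14, 14, 17, 22, 26, 31, 32, 35]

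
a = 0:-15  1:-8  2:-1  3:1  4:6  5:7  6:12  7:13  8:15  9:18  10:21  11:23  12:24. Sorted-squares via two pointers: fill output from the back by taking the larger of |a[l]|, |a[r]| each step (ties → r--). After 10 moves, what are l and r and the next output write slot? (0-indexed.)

l=2, r=4, next write slot=2

[0,12] |-15|<=|24| out[12]=576 → r--
[0,11] |-15|<=|23| out[11]=529 → r--
[0,10] |-15|<=|21| out[10]=441 → r--
[0,9] |-15|<=|18| out[9]=324 → r--
[0,8] |-15|<=|15| out[8]=225 → r--
[0,7] |-15|>|13| out[7]=225 → l++
[1,7] |-8|<=|13| out[6]=169 → r--
[1,6] |-8|<=|12| out[5]=144 → r--
[1,5] |-8|>|7| out[4]=64 → l++
[2,5] |-1|<=|7| out[3]=49 → r--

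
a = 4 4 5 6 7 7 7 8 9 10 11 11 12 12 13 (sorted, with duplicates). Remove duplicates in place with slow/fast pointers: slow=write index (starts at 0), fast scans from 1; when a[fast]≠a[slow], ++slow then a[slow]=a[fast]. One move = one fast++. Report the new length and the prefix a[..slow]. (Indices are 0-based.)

length 10; prefix = [4, 5, 6, 7, 8, 9, 10, 11, 12, 13]

(s=0,f=1) a[fast]=4=a[slow] dup → fast++
(s=0,f=2) a[fast]=5≠a[slow]=4 write a[1]=5 → slow++,fast++
(s=1,f=3) a[fast]=6≠a[slow]=5 write a[2]=6 → slow++,fast++
(s=2,f=4) a[fast]=7≠a[slow]=6 write a[3]=7 → slow++,fast++
(s=3,f=5) a[fast]=7=a[slow] dup → fast++
(s=3,f=6) a[fast]=7=a[slow] dup → fast++
(s=3,f=7) a[fast]=8≠a[slow]=7 write a[4]=8 → slow++,fast++
(s=4,f=8) a[fast]=9≠a[slow]=8 write a[5]=9 → slow++,fast++
(s=5,f=9) a[fast]=10≠a[slow]=9 write a[6]=10 → slow++,fast++
(s=6,f=10) a[fast]=11≠a[slow]=10 write a[7]=11 → slow++,fast++
(s=7,f=11) a[fast]=11=a[slow] dup → fast++
(s=7,f=12) a[fast]=12≠a[slow]=11 write a[8]=12 → slow++,fast++
(s=8,f=13) a[fast]=12=a[slow] dup → fast++
(s=8,f=14) a[fast]=13≠a[slow]=12 write a[9]=13 → slow++,fast++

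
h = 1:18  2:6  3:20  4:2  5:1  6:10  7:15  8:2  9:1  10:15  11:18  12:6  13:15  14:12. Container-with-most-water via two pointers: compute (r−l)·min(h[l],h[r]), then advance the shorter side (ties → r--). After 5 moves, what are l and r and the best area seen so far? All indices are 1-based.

l=1 r=14: min(18,12)*13=156 best=156 *, r--
l=1 r=13: min(18,15)*12=180 best=180 *, r--
l=1 r=12: min(18,6)*11=66 best=180, r--
l=1 r=11: min(18,18)*10=180 best=180, r--
l=1 r=10: min(18,15)*9=135 best=180, r--

l=1, r=9, best area=180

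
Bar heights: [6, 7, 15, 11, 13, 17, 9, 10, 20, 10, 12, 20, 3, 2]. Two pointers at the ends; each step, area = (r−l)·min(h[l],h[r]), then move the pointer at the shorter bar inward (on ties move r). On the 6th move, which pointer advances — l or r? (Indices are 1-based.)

l

[1,14] min(6,2)*13=26 best=26 * → r--
[1,13] min(6,3)*12=36 best=36 * → r--
[1,12] min(6,20)*11=66 best=66 * → l++
[2,12] min(7,20)*10=70 best=70 * → l++
[3,12] min(15,20)*9=135 best=135 * → l++
[4,12] min(11,20)*8=88 best=135 → l++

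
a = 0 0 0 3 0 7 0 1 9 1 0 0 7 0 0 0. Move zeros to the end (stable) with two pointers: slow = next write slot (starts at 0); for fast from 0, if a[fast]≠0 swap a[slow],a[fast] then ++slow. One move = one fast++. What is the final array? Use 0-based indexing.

slow=0 fast=0: a[fast]=0, fast++
slow=0 fast=1: a[fast]=0, fast++
slow=0 fast=2: a[fast]=0, fast++
slow=0 fast=3: a[fast]=3≠0 swap→a[0]=3, slow++,fast++
slow=1 fast=4: a[fast]=0, fast++
slow=1 fast=5: a[fast]=7≠0 swap→a[1]=7, slow++,fast++
slow=2 fast=6: a[fast]=0, fast++
slow=2 fast=7: a[fast]=1≠0 swap→a[2]=1, slow++,fast++
slow=3 fast=8: a[fast]=9≠0 swap→a[3]=9, slow++,fast++
slow=4 fast=9: a[fast]=1≠0 swap→a[4]=1, slow++,fast++
slow=5 fast=10: a[fast]=0, fast++
slow=5 fast=11: a[fast]=0, fast++
slow=5 fast=12: a[fast]=7≠0 swap→a[5]=7, slow++,fast++
slow=6 fast=13: a[fast]=0, fast++
slow=6 fast=14: a[fast]=0, fast++
slow=6 fast=15: a[fast]=0, fast++

[3, 7, 1, 9, 1, 7, 0, 0, 0, 0, 0, 0, 0, 0, 0, 0]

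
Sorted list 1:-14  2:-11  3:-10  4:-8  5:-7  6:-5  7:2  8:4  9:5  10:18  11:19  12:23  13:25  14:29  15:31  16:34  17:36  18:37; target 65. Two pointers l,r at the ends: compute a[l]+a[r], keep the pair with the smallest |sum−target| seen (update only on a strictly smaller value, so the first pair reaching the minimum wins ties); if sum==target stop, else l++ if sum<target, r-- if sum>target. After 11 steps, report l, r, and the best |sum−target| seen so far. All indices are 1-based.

l=1 r=18: -14+37=23 d=42 *, l++
l=2 r=18: -11+37=26 d=39 *, l++
l=3 r=18: -10+37=27 d=38 *, l++
l=4 r=18: -8+37=29 d=36 *, l++
l=5 r=18: -7+37=30 d=35 *, l++
l=6 r=18: -5+37=32 d=33 *, l++
l=7 r=18: 2+37=39 d=26 *, l++
l=8 r=18: 4+37=41 d=24 *, l++
l=9 r=18: 5+37=42 d=23 *, l++
l=10 r=18: 18+37=55 d=10 *, l++
l=11 r=18: 19+37=56 d=9 *, l++

l=12, r=18, best |Δ|=9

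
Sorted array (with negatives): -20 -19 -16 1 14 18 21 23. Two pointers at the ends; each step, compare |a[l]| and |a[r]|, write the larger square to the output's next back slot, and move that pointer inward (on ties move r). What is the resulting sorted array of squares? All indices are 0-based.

[1, 196, 256, 324, 361, 400, 441, 529]

l=0 r=7: |-20|<=|23| out[7]=529, r--
l=0 r=6: |-20|<=|21| out[6]=441, r--
l=0 r=5: |-20|>|18| out[5]=400, l++
l=1 r=5: |-19|>|18| out[4]=361, l++
l=2 r=5: |-16|<=|18| out[3]=324, r--
l=2 r=4: |-16|>|14| out[2]=256, l++
l=3 r=4: |1|<=|14| out[1]=196, r--
l=3 r=3: |1|<=|1| out[0]=1, r--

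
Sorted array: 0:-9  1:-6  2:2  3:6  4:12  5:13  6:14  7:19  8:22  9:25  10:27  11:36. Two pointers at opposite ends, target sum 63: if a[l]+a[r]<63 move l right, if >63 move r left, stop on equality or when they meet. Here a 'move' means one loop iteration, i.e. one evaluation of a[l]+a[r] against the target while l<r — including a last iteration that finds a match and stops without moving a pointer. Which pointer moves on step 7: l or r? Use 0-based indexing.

[0,11] -9+36=27 <63 → l++
[1,11] -6+36=30 <63 → l++
[2,11] 2+36=38 <63 → l++
[3,11] 6+36=42 <63 → l++
[4,11] 12+36=48 <63 → l++
[5,11] 13+36=49 <63 → l++
[6,11] 14+36=50 <63 → l++

l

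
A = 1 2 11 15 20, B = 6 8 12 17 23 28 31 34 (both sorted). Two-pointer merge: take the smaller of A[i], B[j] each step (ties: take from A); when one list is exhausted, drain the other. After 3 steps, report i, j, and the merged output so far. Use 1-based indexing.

i=1 j=1: A[i]=1<=B[j]=6 take 1, i++
i=2 j=1: A[i]=2<=B[j]=6 take 2, i++
i=3 j=1: A[i]=11>B[j]=6 take 6, j++

i=3, j=2, merged so far=[1, 2, 6]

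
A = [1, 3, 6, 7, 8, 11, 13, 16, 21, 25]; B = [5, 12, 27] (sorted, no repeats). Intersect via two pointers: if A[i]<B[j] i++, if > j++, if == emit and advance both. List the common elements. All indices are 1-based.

intersection = []

i=1 j=1: 1<5, i++
i=2 j=1: 3<5, i++
i=3 j=1: 6>5, j++
i=3 j=2: 6<12, i++
i=4 j=2: 7<12, i++
i=5 j=2: 8<12, i++
i=6 j=2: 11<12, i++
i=7 j=2: 13>12, j++
i=7 j=3: 13<27, i++
i=8 j=3: 16<27, i++
i=9 j=3: 21<27, i++
i=10 j=3: 25<27, i++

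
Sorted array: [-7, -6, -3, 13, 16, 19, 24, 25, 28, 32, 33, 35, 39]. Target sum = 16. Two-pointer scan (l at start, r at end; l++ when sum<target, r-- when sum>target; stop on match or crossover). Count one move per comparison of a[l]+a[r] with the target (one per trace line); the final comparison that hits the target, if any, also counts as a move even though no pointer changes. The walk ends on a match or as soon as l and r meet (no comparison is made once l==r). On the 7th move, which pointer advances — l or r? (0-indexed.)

l=0 r=12: -7+39=32 >16, r--
l=0 r=11: -7+35=28 >16, r--
l=0 r=10: -7+33=26 >16, r--
l=0 r=9: -7+32=25 >16, r--
l=0 r=8: -7+28=21 >16, r--
l=0 r=7: -7+25=18 >16, r--
l=0 r=6: -7+24=17 >16, r--

r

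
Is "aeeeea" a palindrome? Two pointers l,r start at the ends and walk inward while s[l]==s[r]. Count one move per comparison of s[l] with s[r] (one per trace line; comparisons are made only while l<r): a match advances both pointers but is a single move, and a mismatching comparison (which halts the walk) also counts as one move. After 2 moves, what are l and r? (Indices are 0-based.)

l=2, r=3

[0,5] 'a'=='a' → l++,r--
[1,4] 'e'=='e' → l++,r--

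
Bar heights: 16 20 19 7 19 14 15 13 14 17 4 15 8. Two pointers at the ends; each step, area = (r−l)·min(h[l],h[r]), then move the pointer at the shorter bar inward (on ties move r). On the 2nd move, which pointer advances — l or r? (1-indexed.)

r

[1,13] min(16,8)*12=96 best=96 * → r--
[1,12] min(16,15)*11=165 best=165 * → r--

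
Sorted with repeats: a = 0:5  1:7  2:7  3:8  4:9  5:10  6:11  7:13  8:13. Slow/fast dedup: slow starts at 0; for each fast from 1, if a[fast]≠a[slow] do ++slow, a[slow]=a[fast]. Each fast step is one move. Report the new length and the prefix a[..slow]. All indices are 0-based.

slow=0 fast=1: a[fast]=7≠a[slow]=5 write a[1]=7, slow++,fast++
slow=1 fast=2: a[fast]=7=a[slow] dup, fast++
slow=1 fast=3: a[fast]=8≠a[slow]=7 write a[2]=8, slow++,fast++
slow=2 fast=4: a[fast]=9≠a[slow]=8 write a[3]=9, slow++,fast++
slow=3 fast=5: a[fast]=10≠a[slow]=9 write a[4]=10, slow++,fast++
slow=4 fast=6: a[fast]=11≠a[slow]=10 write a[5]=11, slow++,fast++
slow=5 fast=7: a[fast]=13≠a[slow]=11 write a[6]=13, slow++,fast++
slow=6 fast=8: a[fast]=13=a[slow] dup, fast++

length 7; prefix = [5, 7, 8, 9, 10, 11, 13]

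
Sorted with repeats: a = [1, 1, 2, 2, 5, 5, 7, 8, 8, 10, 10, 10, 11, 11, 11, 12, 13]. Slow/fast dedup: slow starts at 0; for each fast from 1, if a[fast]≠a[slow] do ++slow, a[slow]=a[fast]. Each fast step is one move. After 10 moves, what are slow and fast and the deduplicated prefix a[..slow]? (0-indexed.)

slow=5, fast=11, prefix=[1, 2, 5, 7, 8, 10]

slow=0 fast=1: a[fast]=1=a[slow] dup, fast++
slow=0 fast=2: a[fast]=2≠a[slow]=1 write a[1]=2, slow++,fast++
slow=1 fast=3: a[fast]=2=a[slow] dup, fast++
slow=1 fast=4: a[fast]=5≠a[slow]=2 write a[2]=5, slow++,fast++
slow=2 fast=5: a[fast]=5=a[slow] dup, fast++
slow=2 fast=6: a[fast]=7≠a[slow]=5 write a[3]=7, slow++,fast++
slow=3 fast=7: a[fast]=8≠a[slow]=7 write a[4]=8, slow++,fast++
slow=4 fast=8: a[fast]=8=a[slow] dup, fast++
slow=4 fast=9: a[fast]=10≠a[slow]=8 write a[5]=10, slow++,fast++
slow=5 fast=10: a[fast]=10=a[slow] dup, fast++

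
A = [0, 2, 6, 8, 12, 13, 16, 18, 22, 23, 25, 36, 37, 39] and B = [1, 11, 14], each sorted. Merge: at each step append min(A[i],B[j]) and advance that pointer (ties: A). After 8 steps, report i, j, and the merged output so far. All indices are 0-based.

i=6, j=2, merged so far=[0, 1, 2, 6, 8, 11, 12, 13]

[i=0,j=0] A[i]=0<=B[j]=1 take 0 → i++
[i=1,j=0] A[i]=2>B[j]=1 take 1 → j++
[i=1,j=1] A[i]=2<=B[j]=11 take 2 → i++
[i=2,j=1] A[i]=6<=B[j]=11 take 6 → i++
[i=3,j=1] A[i]=8<=B[j]=11 take 8 → i++
[i=4,j=1] A[i]=12>B[j]=11 take 11 → j++
[i=4,j=2] A[i]=12<=B[j]=14 take 12 → i++
[i=5,j=2] A[i]=13<=B[j]=14 take 13 → i++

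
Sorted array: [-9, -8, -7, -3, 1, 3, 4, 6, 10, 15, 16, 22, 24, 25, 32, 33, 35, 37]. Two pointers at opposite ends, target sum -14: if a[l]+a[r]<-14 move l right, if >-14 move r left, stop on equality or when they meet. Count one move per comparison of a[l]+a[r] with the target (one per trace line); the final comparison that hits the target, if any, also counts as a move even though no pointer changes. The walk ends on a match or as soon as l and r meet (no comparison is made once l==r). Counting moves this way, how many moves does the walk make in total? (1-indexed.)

[1,18] -9+37=28 >-14 → r--
[1,17] -9+35=26 >-14 → r--
[1,16] -9+33=24 >-14 → r--
[1,15] -9+32=23 >-14 → r--
[1,14] -9+25=16 >-14 → r--
[1,13] -9+24=15 >-14 → r--
[1,12] -9+22=13 >-14 → r--
[1,11] -9+16=7 >-14 → r--
[1,10] -9+15=6 >-14 → r--
[1,9] -9+10=1 >-14 → r--
[1,8] -9+6=-3 >-14 → r--
[1,7] -9+4=-5 >-14 → r--
[1,6] -9+3=-6 >-14 → r--
[1,5] -9+1=-8 >-14 → r--
[1,4] -9+-3=-12 >-14 → r--
[1,3] -9+-7=-16 <-14 → l++
[2,3] -8+-7=-15 <-14 → l++

17 moves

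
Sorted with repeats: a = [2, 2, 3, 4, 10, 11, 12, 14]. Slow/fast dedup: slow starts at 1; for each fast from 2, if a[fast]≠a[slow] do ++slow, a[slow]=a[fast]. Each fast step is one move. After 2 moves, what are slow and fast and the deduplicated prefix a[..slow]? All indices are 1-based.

slow=2, fast=4, prefix=[2, 3]

slow=1 fast=2: a[fast]=2=a[slow] dup, fast++
slow=1 fast=3: a[fast]=3≠a[slow]=2 write a[2]=3, slow++,fast++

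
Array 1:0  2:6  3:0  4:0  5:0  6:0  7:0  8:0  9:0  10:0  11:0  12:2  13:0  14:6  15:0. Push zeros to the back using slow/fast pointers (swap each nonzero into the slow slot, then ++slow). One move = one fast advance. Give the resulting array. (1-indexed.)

slow=1 fast=1: a[fast]=0, fast++
slow=1 fast=2: a[fast]=6≠0 swap→a[1]=6, slow++,fast++
slow=2 fast=3: a[fast]=0, fast++
slow=2 fast=4: a[fast]=0, fast++
slow=2 fast=5: a[fast]=0, fast++
slow=2 fast=6: a[fast]=0, fast++
slow=2 fast=7: a[fast]=0, fast++
slow=2 fast=8: a[fast]=0, fast++
slow=2 fast=9: a[fast]=0, fast++
slow=2 fast=10: a[fast]=0, fast++
slow=2 fast=11: a[fast]=0, fast++
slow=2 fast=12: a[fast]=2≠0 swap→a[2]=2, slow++,fast++
slow=3 fast=13: a[fast]=0, fast++
slow=3 fast=14: a[fast]=6≠0 swap→a[3]=6, slow++,fast++
slow=4 fast=15: a[fast]=0, fast++

[6, 2, 6, 0, 0, 0, 0, 0, 0, 0, 0, 0, 0, 0, 0]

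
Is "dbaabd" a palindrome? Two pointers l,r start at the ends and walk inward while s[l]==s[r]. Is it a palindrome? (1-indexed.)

[1,6] 'd'=='d' → l++,r--
[2,5] 'b'=='b' → l++,r--
[3,4] 'a'=='a' → l++,r--

palindrome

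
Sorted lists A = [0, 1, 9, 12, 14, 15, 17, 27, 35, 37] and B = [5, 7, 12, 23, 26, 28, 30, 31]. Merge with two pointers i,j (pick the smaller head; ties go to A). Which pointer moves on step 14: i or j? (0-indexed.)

j

[i=0,j=0] A[i]=0<=B[j]=5 take 0 → i++
[i=1,j=0] A[i]=1<=B[j]=5 take 1 → i++
[i=2,j=0] A[i]=9>B[j]=5 take 5 → j++
[i=2,j=1] A[i]=9>B[j]=7 take 7 → j++
[i=2,j=2] A[i]=9<=B[j]=12 take 9 → i++
[i=3,j=2] A[i]=12<=B[j]=12 take 12 → i++
[i=4,j=2] A[i]=14>B[j]=12 take 12 → j++
[i=4,j=3] A[i]=14<=B[j]=23 take 14 → i++
[i=5,j=3] A[i]=15<=B[j]=23 take 15 → i++
[i=6,j=3] A[i]=17<=B[j]=23 take 17 → i++
[i=7,j=3] A[i]=27>B[j]=23 take 23 → j++
[i=7,j=4] A[i]=27>B[j]=26 take 26 → j++
[i=7,j=5] A[i]=27<=B[j]=28 take 27 → i++
[i=8,j=5] A[i]=35>B[j]=28 take 28 → j++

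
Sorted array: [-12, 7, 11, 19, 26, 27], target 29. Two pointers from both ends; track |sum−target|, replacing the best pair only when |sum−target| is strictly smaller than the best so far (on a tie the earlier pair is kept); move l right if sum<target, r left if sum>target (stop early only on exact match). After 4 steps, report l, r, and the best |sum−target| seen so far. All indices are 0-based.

l=2, r=3, best |Δ|=3

l=0 r=5: -12+27=15 d=14 *, l++
l=1 r=5: 7+27=34 d=5 *, r--
l=1 r=4: 7+26=33 d=4 *, r--
l=1 r=3: 7+19=26 d=3 *, l++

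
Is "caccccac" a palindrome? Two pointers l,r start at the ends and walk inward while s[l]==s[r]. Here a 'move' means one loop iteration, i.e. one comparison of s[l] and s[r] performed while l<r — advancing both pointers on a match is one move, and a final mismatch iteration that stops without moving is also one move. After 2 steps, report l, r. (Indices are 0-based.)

l=2, r=5

l=0 r=7: 'c'=='c', l++,r--
l=1 r=6: 'a'=='a', l++,r--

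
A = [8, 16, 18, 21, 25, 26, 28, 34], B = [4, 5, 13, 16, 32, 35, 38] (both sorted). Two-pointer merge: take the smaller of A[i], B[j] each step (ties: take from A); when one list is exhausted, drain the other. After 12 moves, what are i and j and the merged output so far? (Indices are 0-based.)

i=7, j=5, merged so far=[4, 5, 8, 13, 16, 16, 18, 21, 25, 26, 28, 32]

[i=0,j=0] A[i]=8>B[j]=4 take 4 → j++
[i=0,j=1] A[i]=8>B[j]=5 take 5 → j++
[i=0,j=2] A[i]=8<=B[j]=13 take 8 → i++
[i=1,j=2] A[i]=16>B[j]=13 take 13 → j++
[i=1,j=3] A[i]=16<=B[j]=16 take 16 → i++
[i=2,j=3] A[i]=18>B[j]=16 take 16 → j++
[i=2,j=4] A[i]=18<=B[j]=32 take 18 → i++
[i=3,j=4] A[i]=21<=B[j]=32 take 21 → i++
[i=4,j=4] A[i]=25<=B[j]=32 take 25 → i++
[i=5,j=4] A[i]=26<=B[j]=32 take 26 → i++
[i=6,j=4] A[i]=28<=B[j]=32 take 28 → i++
[i=7,j=4] A[i]=34>B[j]=32 take 32 → j++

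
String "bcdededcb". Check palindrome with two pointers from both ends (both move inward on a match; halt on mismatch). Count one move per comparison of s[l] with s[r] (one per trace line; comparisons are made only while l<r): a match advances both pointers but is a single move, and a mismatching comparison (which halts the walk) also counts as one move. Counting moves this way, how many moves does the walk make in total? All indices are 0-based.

4 moves

l=0 r=8: 'b'=='b', l++,r--
l=1 r=7: 'c'=='c', l++,r--
l=2 r=6: 'd'=='d', l++,r--
l=3 r=5: 'e'=='e', l++,r--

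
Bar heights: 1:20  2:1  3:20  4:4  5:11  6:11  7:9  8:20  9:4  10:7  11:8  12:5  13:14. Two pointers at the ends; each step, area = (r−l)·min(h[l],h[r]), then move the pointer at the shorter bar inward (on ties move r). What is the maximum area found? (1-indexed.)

l=1 r=13: min(20,14)*12=168 best=168 *, r--
l=1 r=12: min(20,5)*11=55 best=168, r--
l=1 r=11: min(20,8)*10=80 best=168, r--
l=1 r=10: min(20,7)*9=63 best=168, r--
l=1 r=9: min(20,4)*8=32 best=168, r--
l=1 r=8: min(20,20)*7=140 best=168, r--
l=1 r=7: min(20,9)*6=54 best=168, r--
l=1 r=6: min(20,11)*5=55 best=168, r--
l=1 r=5: min(20,11)*4=44 best=168, r--
l=1 r=4: min(20,4)*3=12 best=168, r--
l=1 r=3: min(20,20)*2=40 best=168, r--
l=1 r=2: min(20,1)*1=1 best=168, r--

max area = 168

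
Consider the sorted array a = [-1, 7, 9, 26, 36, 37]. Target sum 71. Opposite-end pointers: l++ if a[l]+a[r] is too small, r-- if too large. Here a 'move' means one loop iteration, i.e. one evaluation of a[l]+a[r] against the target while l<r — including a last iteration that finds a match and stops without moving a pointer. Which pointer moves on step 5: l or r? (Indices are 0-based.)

l=0 r=5: -1+37=36 <71, l++
l=1 r=5: 7+37=44 <71, l++
l=2 r=5: 9+37=46 <71, l++
l=3 r=5: 26+37=63 <71, l++
l=4 r=5: 36+37=73 >71, r--

r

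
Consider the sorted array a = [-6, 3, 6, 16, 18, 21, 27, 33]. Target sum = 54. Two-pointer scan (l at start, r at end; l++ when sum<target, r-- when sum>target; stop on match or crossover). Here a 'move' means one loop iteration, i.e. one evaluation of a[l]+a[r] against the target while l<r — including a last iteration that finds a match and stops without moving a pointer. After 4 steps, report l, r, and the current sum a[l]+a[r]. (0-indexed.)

l=4, r=7, sum=51

l=0 r=7: -6+33=27 <54, l++
l=1 r=7: 3+33=36 <54, l++
l=2 r=7: 6+33=39 <54, l++
l=3 r=7: 16+33=49 <54, l++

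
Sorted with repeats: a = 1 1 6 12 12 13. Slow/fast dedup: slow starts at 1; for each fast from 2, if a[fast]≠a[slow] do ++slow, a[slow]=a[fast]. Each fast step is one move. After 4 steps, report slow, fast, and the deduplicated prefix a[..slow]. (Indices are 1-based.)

slow=1 fast=2: a[fast]=1=a[slow] dup, fast++
slow=1 fast=3: a[fast]=6≠a[slow]=1 write a[2]=6, slow++,fast++
slow=2 fast=4: a[fast]=12≠a[slow]=6 write a[3]=12, slow++,fast++
slow=3 fast=5: a[fast]=12=a[slow] dup, fast++

slow=3, fast=6, prefix=[1, 6, 12]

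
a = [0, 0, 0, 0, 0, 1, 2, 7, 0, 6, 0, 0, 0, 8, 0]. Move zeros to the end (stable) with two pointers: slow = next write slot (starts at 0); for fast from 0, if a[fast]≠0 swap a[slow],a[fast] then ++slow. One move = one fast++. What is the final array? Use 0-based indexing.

slow=0 fast=0: a[fast]=0, fast++
slow=0 fast=1: a[fast]=0, fast++
slow=0 fast=2: a[fast]=0, fast++
slow=0 fast=3: a[fast]=0, fast++
slow=0 fast=4: a[fast]=0, fast++
slow=0 fast=5: a[fast]=1≠0 swap→a[0]=1, slow++,fast++
slow=1 fast=6: a[fast]=2≠0 swap→a[1]=2, slow++,fast++
slow=2 fast=7: a[fast]=7≠0 swap→a[2]=7, slow++,fast++
slow=3 fast=8: a[fast]=0, fast++
slow=3 fast=9: a[fast]=6≠0 swap→a[3]=6, slow++,fast++
slow=4 fast=10: a[fast]=0, fast++
slow=4 fast=11: a[fast]=0, fast++
slow=4 fast=12: a[fast]=0, fast++
slow=4 fast=13: a[fast]=8≠0 swap→a[4]=8, slow++,fast++
slow=5 fast=14: a[fast]=0, fast++

[1, 2, 7, 6, 8, 0, 0, 0, 0, 0, 0, 0, 0, 0, 0]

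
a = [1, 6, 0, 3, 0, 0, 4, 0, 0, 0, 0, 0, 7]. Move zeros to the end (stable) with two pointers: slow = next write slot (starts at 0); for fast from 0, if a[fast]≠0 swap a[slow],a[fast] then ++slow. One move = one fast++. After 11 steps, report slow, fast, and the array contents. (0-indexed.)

slow=0 fast=0: a[fast]=1≠0 swap→a[0]=1, slow++,fast++
slow=1 fast=1: a[fast]=6≠0 swap→a[1]=6, slow++,fast++
slow=2 fast=2: a[fast]=0, fast++
slow=2 fast=3: a[fast]=3≠0 swap→a[2]=3, slow++,fast++
slow=3 fast=4: a[fast]=0, fast++
slow=3 fast=5: a[fast]=0, fast++
slow=3 fast=6: a[fast]=4≠0 swap→a[3]=4, slow++,fast++
slow=4 fast=7: a[fast]=0, fast++
slow=4 fast=8: a[fast]=0, fast++
slow=4 fast=9: a[fast]=0, fast++
slow=4 fast=10: a[fast]=0, fast++

slow=4, fast=11, a=[1, 6, 3, 4, 0, 0, 0, 0, 0, 0, 0, 0, 7]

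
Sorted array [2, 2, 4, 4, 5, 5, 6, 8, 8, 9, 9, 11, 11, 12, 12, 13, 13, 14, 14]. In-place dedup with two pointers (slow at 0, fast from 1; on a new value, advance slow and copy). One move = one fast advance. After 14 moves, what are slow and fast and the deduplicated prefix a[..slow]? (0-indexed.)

(s=0,f=1) a[fast]=2=a[slow] dup → fast++
(s=0,f=2) a[fast]=4≠a[slow]=2 write a[1]=4 → slow++,fast++
(s=1,f=3) a[fast]=4=a[slow] dup → fast++
(s=1,f=4) a[fast]=5≠a[slow]=4 write a[2]=5 → slow++,fast++
(s=2,f=5) a[fast]=5=a[slow] dup → fast++
(s=2,f=6) a[fast]=6≠a[slow]=5 write a[3]=6 → slow++,fast++
(s=3,f=7) a[fast]=8≠a[slow]=6 write a[4]=8 → slow++,fast++
(s=4,f=8) a[fast]=8=a[slow] dup → fast++
(s=4,f=9) a[fast]=9≠a[slow]=8 write a[5]=9 → slow++,fast++
(s=5,f=10) a[fast]=9=a[slow] dup → fast++
(s=5,f=11) a[fast]=11≠a[slow]=9 write a[6]=11 → slow++,fast++
(s=6,f=12) a[fast]=11=a[slow] dup → fast++
(s=6,f=13) a[fast]=12≠a[slow]=11 write a[7]=12 → slow++,fast++
(s=7,f=14) a[fast]=12=a[slow] dup → fast++

slow=7, fast=15, prefix=[2, 4, 5, 6, 8, 9, 11, 12]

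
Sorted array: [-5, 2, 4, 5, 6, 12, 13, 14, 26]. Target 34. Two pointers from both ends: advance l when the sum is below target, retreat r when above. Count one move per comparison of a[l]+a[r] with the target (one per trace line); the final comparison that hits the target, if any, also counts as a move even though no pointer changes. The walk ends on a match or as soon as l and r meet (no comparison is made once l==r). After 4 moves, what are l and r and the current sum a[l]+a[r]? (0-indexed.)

l=0 r=8: -5+26=21 <34, l++
l=1 r=8: 2+26=28 <34, l++
l=2 r=8: 4+26=30 <34, l++
l=3 r=8: 5+26=31 <34, l++

l=4, r=8, sum=32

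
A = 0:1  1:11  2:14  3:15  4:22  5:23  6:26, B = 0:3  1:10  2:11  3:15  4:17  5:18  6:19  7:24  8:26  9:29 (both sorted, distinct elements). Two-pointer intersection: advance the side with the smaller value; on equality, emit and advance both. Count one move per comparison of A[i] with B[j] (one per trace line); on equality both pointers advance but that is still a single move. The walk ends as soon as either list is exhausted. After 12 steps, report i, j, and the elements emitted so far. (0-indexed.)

i=6, j=8, emitted=[11, 15]

[i=0,j=0] 1<3 → i++
[i=1,j=0] 11>3 → j++
[i=1,j=1] 11>10 → j++
[i=1,j=2] 11==11 emit → i++,j++
[i=2,j=3] 14<15 → i++
[i=3,j=3] 15==15 emit → i++,j++
[i=4,j=4] 22>17 → j++
[i=4,j=5] 22>18 → j++
[i=4,j=6] 22>19 → j++
[i=4,j=7] 22<24 → i++
[i=5,j=7] 23<24 → i++
[i=6,j=7] 26>24 → j++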